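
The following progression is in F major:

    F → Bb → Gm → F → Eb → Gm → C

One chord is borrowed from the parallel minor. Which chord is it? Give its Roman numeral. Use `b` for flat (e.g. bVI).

bVII

In F major the diatonic chords are F, Gm, Am, Bb, C, Dm, Edim. Of the given chords, F, Bb, Gm and C are diatonic. Eb (Eb–G–Bb) doesn't fit — on degree 7 F major would have Edim (vii°). Eb is the degree-7 chord of F minor, so it is the borrowed bVII.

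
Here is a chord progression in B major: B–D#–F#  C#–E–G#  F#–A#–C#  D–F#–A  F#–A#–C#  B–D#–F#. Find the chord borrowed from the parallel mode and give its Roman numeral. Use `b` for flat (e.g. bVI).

bIII

B major has the diatonic set B, C#m, D#m, E, F#, G#m, A#dim. B–D#–F# = B, C#–E–G# = C#m and F#–A#–C# = F# all belong to that set. But D–F#–A is foreign: the diatonic iii on degree 3 is D#m, whereas D comes from B minor. It is labeled bIII.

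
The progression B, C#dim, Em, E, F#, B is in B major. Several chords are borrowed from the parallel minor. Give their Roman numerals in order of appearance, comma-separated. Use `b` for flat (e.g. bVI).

B major has the diatonic set B, C#m, D#m, E, F#, G#m, A#dim. Of the given chords, B, E and F# are diatonic. But C#dim (C#–E–G) is foreign: the diatonic ii on degree 2 is C#m, whereas C#dim comes from B minor. It is labeled ii°. But Em (E–G–B) is foreign: the diatonic IV on degree 4 is E, whereas Em comes from B minor. It is labeled iv.

ii°, iv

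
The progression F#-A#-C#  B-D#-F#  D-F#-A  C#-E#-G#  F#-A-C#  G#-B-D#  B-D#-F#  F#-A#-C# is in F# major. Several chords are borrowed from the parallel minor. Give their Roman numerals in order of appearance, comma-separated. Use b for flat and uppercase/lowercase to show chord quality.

bVI, i

The diatonic triads in F# major are F#, G#m, A#m, B, C#, D#m, E#dim. F#–A#–C# = F#, B–D#–F# = B, C#–E#–G# = C# and G#–B–D# = G#m all belong to that set. D–F#–A is not: scale degree 6 in F# major carries D#m (vi). In F# minor the chord on that degree is D, so here it functions as bVI, borrowed from the parallel minor. F#–A–C# is not: scale degree 1 in F# major carries F# (I). In F# minor the chord on that degree is F#m, so here it functions as i, borrowed from the parallel minor.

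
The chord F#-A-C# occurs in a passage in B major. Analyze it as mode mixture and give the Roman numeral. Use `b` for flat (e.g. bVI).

v

F# is scale degree 5 in B major. Diatonically B major has F# (V) on that degree; F#–A–C# is instead the minor chord native to B minor, so it takes the label v.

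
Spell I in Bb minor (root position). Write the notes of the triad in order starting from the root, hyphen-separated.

Bb-D-F

The root, Bb, is scale degree 1 — the same note in Bb minor and Bb major; only the chord quality changes. Building the major chord from the parallel major on Bb: Bb–D–F.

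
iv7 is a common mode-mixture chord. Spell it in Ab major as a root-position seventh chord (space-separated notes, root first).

iv7 is built on scale degree 4, which is Db in both Ab major and its parallel. Building the minor-seventh chord from the parallel minor on Db: Db–Fb–Ab–Cb.

Db Fb Ab Cb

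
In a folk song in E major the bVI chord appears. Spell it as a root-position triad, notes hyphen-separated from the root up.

The root of bVI is the lowered 6th degree: C# becomes C. Stacking thirds in E minor on C gives C–E–G.

C-E-G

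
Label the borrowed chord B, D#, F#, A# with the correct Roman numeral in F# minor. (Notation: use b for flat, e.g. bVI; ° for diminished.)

The root B is the diatonic 4th degree of F# minor; the borrowing shows in the chord quality. Diatonically F# minor has Bm (iv) on that degree; B–D#–F#–A# is instead the major-seventh chord native to F# major, so it takes the label IVmaj7.

IVmaj7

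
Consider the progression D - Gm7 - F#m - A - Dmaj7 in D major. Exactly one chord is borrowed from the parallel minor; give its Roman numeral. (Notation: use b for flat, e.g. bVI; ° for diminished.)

In D major the diatonic chords are D, Em, F#m, G, A, Bm, C#dim. D, F#m, A and Dmaj7 are all diatonic. But Gm7 (G–Bb–D–F) is foreign: the diatonic IV on degree 4 is G, whereas Gm7 comes from D minor. It is labeled iv7.

iv7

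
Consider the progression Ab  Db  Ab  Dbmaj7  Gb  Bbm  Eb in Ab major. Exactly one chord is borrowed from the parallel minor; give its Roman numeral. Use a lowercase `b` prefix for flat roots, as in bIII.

bVII

Ab major has the diatonic set Ab, Bbm, Cm, Db, Eb, Fm, Gdim. Ab, Db, Dbmaj7, Bbm and Eb all belong to that set. Gb (Gb–Bb–Db) doesn't fit — on degree 7 Ab major would have Gdim (vii°). Gb is the degree-7 chord of Ab minor, so it is the borrowed bVII.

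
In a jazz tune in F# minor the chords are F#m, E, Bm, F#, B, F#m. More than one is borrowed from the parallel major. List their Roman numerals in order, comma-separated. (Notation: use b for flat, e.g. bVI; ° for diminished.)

I, IV

The diatonic triads in F# minor (with V from harmonic minor) are F#m, G#dim, A, Bm, C#, D, E. F#m, E and Bm all belong to that set. But F# (F#–A#–C#) is foreign: the diatonic i on degree 1 is F#m, whereas F# comes from F# major. It is labeled I. But B (B–D#–F#) is foreign: the diatonic iv on degree 4 is Bm, whereas B comes from F# major. It is labeled IV.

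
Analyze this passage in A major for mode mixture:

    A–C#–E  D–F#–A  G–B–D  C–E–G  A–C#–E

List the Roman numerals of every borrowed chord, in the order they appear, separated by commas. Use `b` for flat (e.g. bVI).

A major has the diatonic set A, Bm, C#m, D, E, F#m, G#dim. Of the given chords, A–C#–E = A and D–F#–A = D are diatonic. G–B–D doesn't fit — on degree 7 A major would have G#dim (vii°). G is the degree-7 chord of A minor, so it is the borrowed bVII. But C–E–G is foreign: the diatonic iii on degree 3 is C#m, whereas C comes from A minor. It is labeled bIII.

bVII, bIII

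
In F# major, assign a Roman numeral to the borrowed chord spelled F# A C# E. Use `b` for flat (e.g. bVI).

F# is scale degree 1 in F# major. F#–A–C#–E is a minor-seventh chord — the form found in F# minor, not the diatonic I (F#). Borrowed into F# major it is written i7.

i7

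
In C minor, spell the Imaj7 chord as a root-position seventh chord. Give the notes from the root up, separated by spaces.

C E G B

Imaj7 is built on scale degree 1, which is C in both C minor and its parallel. Building the major-seventh chord from the parallel major on C: C–E–G–B.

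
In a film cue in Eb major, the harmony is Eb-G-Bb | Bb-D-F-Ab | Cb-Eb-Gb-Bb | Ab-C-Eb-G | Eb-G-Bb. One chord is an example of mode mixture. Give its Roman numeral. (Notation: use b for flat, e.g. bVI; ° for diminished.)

bVImaj7

In Eb major the diatonic chords are Eb, Fm, Gm, Ab, Bb, Cm, Ddim. Eb–G–Bb = Eb, Bb–D–F–Ab = Bb7 and Ab–C–Eb–G = Abmaj7 all belong to that set. Cb–Eb–Gb–Bb is not: scale degree 6 in Eb major carries Cm (vi). In Eb minor the chord on that degree is Cbmaj7, so here it functions as bVImaj7, borrowed from the parallel minor.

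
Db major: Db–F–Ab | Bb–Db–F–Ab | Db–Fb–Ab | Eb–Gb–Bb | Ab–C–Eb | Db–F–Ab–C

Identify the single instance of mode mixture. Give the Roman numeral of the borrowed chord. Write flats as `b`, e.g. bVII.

Db major has the diatonic set Db, Ebm, Fm, Gb, Ab, Bbm, Cdim. Db–F–Ab = Db, Bb–Db–F–Ab = Bbm7, Eb–Gb–Bb = Ebm, Ab–C–Eb = Ab and Db–F–Ab–C = Dbmaj7 all belong to that set. But Db–Fb–Ab is foreign: the diatonic I on degree 1 is Db, whereas Dbm comes from Db minor. It is labeled i.

i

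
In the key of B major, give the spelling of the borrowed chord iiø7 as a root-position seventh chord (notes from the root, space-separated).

The root, C#, is scale degree 2 — the same note in B major and B minor; only the chord quality changes. Stacking thirds in B minor on C# gives C#–E–G–B.

C# E G B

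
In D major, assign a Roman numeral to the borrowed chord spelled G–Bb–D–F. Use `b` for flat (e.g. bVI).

G is scale degree 4 in D major. Diatonically D major has G (IV) on that degree; G–Bb–D–F is instead the minor-seventh chord native to D minor, so it takes the label iv7.

iv7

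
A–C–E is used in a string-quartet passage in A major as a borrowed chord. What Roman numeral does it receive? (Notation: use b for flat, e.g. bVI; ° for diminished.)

A is scale degree 1 in A major. Diatonically A major has A (I) on that degree; A–C–E is instead the minor chord native to A minor, so it takes the label i.

i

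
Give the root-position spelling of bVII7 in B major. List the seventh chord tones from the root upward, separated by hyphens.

A-C#-E-G

Scale degree 7 in B major is A#. bVII7 uses the lowered form, A, taken from B minor. In B minor the chord on A is A–C#–E–G.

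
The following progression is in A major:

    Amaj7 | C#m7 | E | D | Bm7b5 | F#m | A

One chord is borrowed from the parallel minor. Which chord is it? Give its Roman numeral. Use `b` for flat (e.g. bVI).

A major has the diatonic set A, Bm, C#m, D, E, F#m, G#dim. Amaj7, C#m7, E, D, F#m and A are all diatonic. Bm7b5 (B–D–F–A) is not: scale degree 2 in A major carries Bm (ii). In A minor the chord on that degree is Bm7b5, so here it functions as iiø7, borrowed from the parallel minor.

iiø7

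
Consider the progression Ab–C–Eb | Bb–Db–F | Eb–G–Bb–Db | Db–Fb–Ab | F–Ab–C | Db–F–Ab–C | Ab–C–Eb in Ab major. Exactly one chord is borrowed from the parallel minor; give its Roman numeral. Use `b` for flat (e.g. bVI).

iv

Ab major has the diatonic set Ab, Bbm, Cm, Db, Eb, Fm, Gdim. Of the given chords, Ab–C–Eb = Ab, Bb–Db–F = Bbm, Eb–G–Bb–Db = Eb7, F–Ab–C = Fm and Db–F–Ab–C = Dbmaj7 are diatonic. But Db–Fb–Ab is foreign: the diatonic IV on degree 4 is Db, whereas Dbm comes from Ab minor. It is labeled iv.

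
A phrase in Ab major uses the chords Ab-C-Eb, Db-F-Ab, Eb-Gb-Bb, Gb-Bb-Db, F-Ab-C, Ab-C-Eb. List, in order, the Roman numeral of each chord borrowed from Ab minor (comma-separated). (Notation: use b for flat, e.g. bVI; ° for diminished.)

v, bVII

In Ab major the diatonic chords are Ab, Bbm, Cm, Db, Eb, Fm, Gdim. Ab–C–Eb = Ab, Db–F–Ab = Db and F–Ab–C = Fm are all diatonic. Eb–Gb–Bb is not: scale degree 5 in Ab major carries Eb (V). In Ab minor the chord on that degree is Ebm, so here it functions as v, borrowed from the parallel minor. But Gb–Bb–Db is foreign: the diatonic vii° on degree 7 is Gdim, whereas Gb comes from Ab minor. It is labeled bVII.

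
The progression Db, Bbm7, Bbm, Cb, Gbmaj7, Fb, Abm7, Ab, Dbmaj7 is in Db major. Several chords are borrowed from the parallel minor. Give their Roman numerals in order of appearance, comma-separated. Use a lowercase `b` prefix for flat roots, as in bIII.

bVII, bIII, v7

In Db major the diatonic chords are Db, Ebm, Fm, Gb, Ab, Bbm, Cdim. Of the given chords, Db, Bbm7, Bbm, Gbmaj7, Ab and Dbmaj7 are diatonic. But Cb (Cb–Eb–Gb) is foreign: the diatonic vii° on degree 7 is Cdim, whereas Cb comes from Db minor. It is labeled bVII. Fb (Fb–Ab–Cb) doesn't fit — on degree 3 Db major would have Fm (iii). Fb is the degree-3 chord of Db minor, so it is the borrowed bIII. Abm7 (Ab–Cb–Eb–Gb) doesn't fit — on degree 5 Db major would have Ab (V). Abm7 is the degree-5 chord of Db minor, so it is the borrowed v7.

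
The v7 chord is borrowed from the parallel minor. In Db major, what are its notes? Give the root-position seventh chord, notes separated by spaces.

Ab Cb Eb Gb

The root, Ab, is scale degree 5 — the same note in Db major and Db minor; only the chord quality changes. In Db minor the chord on Ab is Ab–Cb–Eb–Gb.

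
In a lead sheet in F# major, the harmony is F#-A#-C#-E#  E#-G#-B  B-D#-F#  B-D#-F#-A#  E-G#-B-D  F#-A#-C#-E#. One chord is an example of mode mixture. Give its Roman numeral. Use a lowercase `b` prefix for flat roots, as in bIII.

F# major has the diatonic set F#, G#m, A#m, B, C#, D#m, E#dim. Of the given chords, F#–A#–C#–E# = F#maj7, E#–G#–B = E#dim, B–D#–F# = B and B–D#–F#–A# = Bmaj7 are diatonic. But E–G#–B–D is foreign: the diatonic vii° on degree 7 is E#dim, whereas E7 comes from F# minor. It is labeled bVII7.

bVII7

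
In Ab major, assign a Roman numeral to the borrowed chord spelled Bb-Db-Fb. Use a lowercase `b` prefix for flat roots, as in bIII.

ii°

Bb is scale degree 2 in Ab major. Bb–Db–Fb is a diminished chord — the form found in Ab minor, not the diatonic ii (Bbm). Borrowed into Ab major it is written ii°.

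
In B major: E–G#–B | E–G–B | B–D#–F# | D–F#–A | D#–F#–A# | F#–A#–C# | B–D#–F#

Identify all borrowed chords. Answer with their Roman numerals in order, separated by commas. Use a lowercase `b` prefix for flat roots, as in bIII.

In B major the diatonic chords are B, C#m, D#m, E, F#, G#m, A#dim. Of the given chords, E–G#–B = E, B–D#–F# = B, D#–F#–A# = D#m and F#–A#–C# = F# are diatonic. E–G–B is not: scale degree 4 in B major carries E (IV). In B minor the chord on that degree is Em, so here it functions as iv, borrowed from the parallel minor. D–F#–A is not: scale degree 3 in B major carries D#m (iii). In B minor the chord on that degree is D, so here it functions as bIII, borrowed from the parallel minor.

iv, bIII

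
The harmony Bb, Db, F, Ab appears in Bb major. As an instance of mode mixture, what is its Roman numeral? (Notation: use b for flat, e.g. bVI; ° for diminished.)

The root Bb is the diatonic 1st degree of Bb major; the borrowing shows in the chord quality. Diatonically Bb major has Bb (I) on that degree; Bb–Db–F–Ab is instead the minor-seventh chord native to Bb minor, so it takes the label i7.

i7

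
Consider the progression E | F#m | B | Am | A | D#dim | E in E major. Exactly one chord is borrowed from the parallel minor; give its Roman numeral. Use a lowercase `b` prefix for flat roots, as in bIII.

The diatonic triads in E major are E, F#m, G#m, A, B, C#m, D#dim. E, F#m, B, A and D#dim all belong to that set. Am (A–C–E) is not: scale degree 4 in E major carries A (IV). In E minor the chord on that degree is Am, so here it functions as iv, borrowed from the parallel minor.

iv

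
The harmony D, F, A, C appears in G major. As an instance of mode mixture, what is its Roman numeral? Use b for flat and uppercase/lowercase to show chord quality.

D is scale degree 5 in G major. Diatonically G major has D (V) on that degree; D–F–A–C is instead the minor-seventh chord native to G minor, so it takes the label v7.

v7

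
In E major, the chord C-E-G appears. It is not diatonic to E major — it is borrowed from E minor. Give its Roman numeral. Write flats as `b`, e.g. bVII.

C is the lowered form of scale degree 6 in E major (the diatonic degree 6 is C#). Diatonically E major has C#m (vi) on that degree; C–E–G is instead the major chord native to E minor, so it takes the label bVI.

bVI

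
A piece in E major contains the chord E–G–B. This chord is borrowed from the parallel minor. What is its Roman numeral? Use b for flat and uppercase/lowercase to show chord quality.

E is scale degree 1 in E major. The diatonic chord on degree 1 would be E (I), but E–G–B is the minor chord from E minor. As a borrowed chord it is labeled i.

i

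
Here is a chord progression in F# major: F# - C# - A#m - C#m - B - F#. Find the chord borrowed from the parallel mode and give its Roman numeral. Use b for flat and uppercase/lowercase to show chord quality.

v

F# major has the diatonic set F#, G#m, A#m, B, C#, D#m, E#dim. F#, C#, A#m and B are all diatonic. But C#m (C#–E–G#) is foreign: the diatonic V on degree 5 is C#, whereas C#m comes from F# minor. It is labeled v.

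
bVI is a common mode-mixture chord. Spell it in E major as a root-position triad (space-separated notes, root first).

C E G

bVI is built on the lowered scale degree 6. In E major degree 6 is C#; lowered it becomes C. In E minor the chord on C is C–E–G.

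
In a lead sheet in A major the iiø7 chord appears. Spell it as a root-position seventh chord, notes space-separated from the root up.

iiø7 is built on scale degree 2, which is B in both A major and its parallel. In A minor the chord on B is B–D–F–A.

B D F A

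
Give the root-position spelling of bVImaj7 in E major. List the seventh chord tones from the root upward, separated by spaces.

The root of bVImaj7 is the lowered 6th degree: C# becomes C. In E minor the chord on C is C–E–G–B.

C E G B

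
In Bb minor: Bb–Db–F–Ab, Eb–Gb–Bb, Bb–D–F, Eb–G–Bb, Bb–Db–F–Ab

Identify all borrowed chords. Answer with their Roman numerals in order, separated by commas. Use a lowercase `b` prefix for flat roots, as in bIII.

In Bb minor (with V from harmonic minor) the diatonic chords are Bbm, Cdim, Db, Ebm, F, Gb, Ab. Of the given chords, Bb–Db–F–Ab = Bbm7 and Eb–Gb–Bb = Ebm are diatonic. But Bb–D–F is foreign: the diatonic i on degree 1 is Bbm, whereas Bb comes from Bb major. It is labeled I. Eb–G–Bb doesn't fit — on degree 4 Bb minor would have Ebm (iv). Eb is the degree-4 chord of Bb major, so it is the borrowed IV.

I, IV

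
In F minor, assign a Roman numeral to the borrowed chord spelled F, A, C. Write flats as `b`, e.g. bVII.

F is scale degree 1 in F minor. Diatonically F minor has Fm (i) on that degree; F–A–C is instead the major chord native to F major, so it takes the label I.

I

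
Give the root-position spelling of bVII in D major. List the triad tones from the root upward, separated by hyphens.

C-E-G

bVII is built on the lowered scale degree 7. In D major degree 7 is C#; lowered it becomes C. Stacking thirds in D minor on C gives C–E–G.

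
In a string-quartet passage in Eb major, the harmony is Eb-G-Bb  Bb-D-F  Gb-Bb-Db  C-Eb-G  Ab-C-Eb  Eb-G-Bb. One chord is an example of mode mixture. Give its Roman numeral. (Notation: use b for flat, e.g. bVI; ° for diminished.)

bIII

The diatonic triads in Eb major are Eb, Fm, Gm, Ab, Bb, Cm, Ddim. Eb–G–Bb = Eb, Bb–D–F = Bb, C–Eb–G = Cm and Ab–C–Eb = Ab all belong to that set. Gb–Bb–Db doesn't fit — on degree 3 Eb major would have Gm (iii). Gb is the degree-3 chord of Eb minor, so it is the borrowed bIII.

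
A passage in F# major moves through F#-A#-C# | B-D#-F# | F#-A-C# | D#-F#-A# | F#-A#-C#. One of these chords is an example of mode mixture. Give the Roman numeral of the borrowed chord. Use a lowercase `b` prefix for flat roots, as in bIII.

F# major has the diatonic set F#, G#m, A#m, B, C#, D#m, E#dim. Of the given chords, F#–A#–C# = F#, B–D#–F# = B and D#–F#–A# = D#m are diatonic. F#–A–C# doesn't fit — on degree 1 F# major would have F# (I). F#m is the degree-1 chord of F# minor, so it is the borrowed i.

i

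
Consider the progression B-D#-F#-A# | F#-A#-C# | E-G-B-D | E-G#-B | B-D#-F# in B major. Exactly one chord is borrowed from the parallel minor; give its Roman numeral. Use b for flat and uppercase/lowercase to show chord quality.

In B major the diatonic chords are B, C#m, D#m, E, F#, G#m, A#dim. Of the given chords, B–D#–F#–A# = Bmaj7, F#–A#–C# = F#, E–G#–B = E and B–D#–F# = B are diatonic. E–G–B–D is not: scale degree 4 in B major carries E (IV). In B minor the chord on that degree is Em7, so here it functions as iv7, borrowed from the parallel minor.

iv7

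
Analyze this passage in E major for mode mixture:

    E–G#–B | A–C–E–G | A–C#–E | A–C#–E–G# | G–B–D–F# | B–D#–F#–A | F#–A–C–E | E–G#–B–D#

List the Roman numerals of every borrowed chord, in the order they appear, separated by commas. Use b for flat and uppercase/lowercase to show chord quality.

E major has the diatonic set E, F#m, G#m, A, B, C#m, D#dim. E–G#–B = E, A–C#–E = A, A–C#–E–G# = Amaj7, B–D#–F#–A = B7 and E–G#–B–D# = Emaj7 all belong to that set. A–C–E–G doesn't fit — on degree 4 E major would have A (IV). Am7 is the degree-4 chord of E minor, so it is the borrowed iv7. G–B–D–F# is not: scale degree 3 in E major carries G#m (iii). In E minor the chord on that degree is Gmaj7, so here it functions as bIIImaj7, borrowed from the parallel minor. F#–A–C–E doesn't fit — on degree 2 E major would have F#m (ii). F#m7b5 is the degree-2 chord of E minor, so it is the borrowed iiø7.

iv7, bIIImaj7, iiø7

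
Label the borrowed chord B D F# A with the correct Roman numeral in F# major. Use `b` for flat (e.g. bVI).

iv7

B is scale degree 4 in F# major. B–D–F#–A is a minor-seventh chord — the form found in F# minor, not the diatonic IV (B). Borrowed into F# major it is written iv7.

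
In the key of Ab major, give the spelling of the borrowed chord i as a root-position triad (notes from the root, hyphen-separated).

i is built on scale degree 1, which is Ab in both Ab major and its parallel. Stacking thirds in Ab minor on Ab gives Ab–Cb–Eb.

Ab-Cb-Eb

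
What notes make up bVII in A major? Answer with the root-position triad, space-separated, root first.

bVII is built on the lowered scale degree 7. In A major degree 7 is G#; lowered it becomes G. Building the major chord from the parallel minor on G: G–B–D.

G B D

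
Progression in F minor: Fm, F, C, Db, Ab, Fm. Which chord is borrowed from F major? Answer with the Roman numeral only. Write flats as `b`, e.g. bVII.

I

The diatonic triads in F minor (with V from harmonic minor) are Fm, Gdim, Ab, Bbm, C, Db, Eb. Fm, C, Db and Ab all belong to that set. F (F–A–C) is not: scale degree 1 in F minor carries Fm (i). In F major the chord on that degree is F, so here it functions as I, borrowed from the parallel major.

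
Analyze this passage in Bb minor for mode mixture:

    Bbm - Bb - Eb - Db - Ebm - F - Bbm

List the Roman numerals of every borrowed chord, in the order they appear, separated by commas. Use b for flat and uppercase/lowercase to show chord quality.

I, IV

Bb minor has the diatonic set Bbm, Cdim, Db, Ebm, F, Gb, Ab (with V from harmonic minor). Of the given chords, Bbm, Db, Ebm and F are diatonic. Bb (Bb–D–F) is not: scale degree 1 in Bb minor carries Bbm (i). In Bb major the chord on that degree is Bb, so here it functions as I, borrowed from the parallel major. But Eb (Eb–G–Bb) is foreign: the diatonic iv on degree 4 is Ebm, whereas Eb comes from Bb major. It is labeled IV.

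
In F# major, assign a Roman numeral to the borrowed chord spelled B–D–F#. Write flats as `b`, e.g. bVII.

iv

B is scale degree 4 in F# major. The diatonic chord on degree 4 would be B (IV), but B–D–F# is the minor chord from F# minor. As a borrowed chord it is labeled iv.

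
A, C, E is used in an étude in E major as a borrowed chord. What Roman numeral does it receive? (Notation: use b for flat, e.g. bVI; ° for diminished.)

iv

A is scale degree 4 in E major. A–C–E is a minor chord — the form found in E minor, not the diatonic IV (A). Borrowed into E major it is written iv.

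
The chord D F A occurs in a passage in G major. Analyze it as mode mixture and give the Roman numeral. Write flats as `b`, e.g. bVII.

v

D is scale degree 5 in G major. D–F–A is a minor chord — the form found in G minor, not the diatonic V (D). Borrowed into G major it is written v.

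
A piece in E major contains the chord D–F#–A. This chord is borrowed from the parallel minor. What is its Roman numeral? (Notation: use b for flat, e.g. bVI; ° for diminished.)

The root D is the lowered 7th scale degree — diatonically E major has D# there. D–F#–A is a major chord — the form found in E minor, not the diatonic vii° (D#dim). Borrowed into E major it is written bVII.

bVII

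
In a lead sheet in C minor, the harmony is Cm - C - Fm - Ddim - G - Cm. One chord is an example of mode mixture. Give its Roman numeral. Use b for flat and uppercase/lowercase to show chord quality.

In C minor (with V from harmonic minor) the diatonic chords are Cm, Ddim, Eb, Fm, G, Ab, Bb. Of the given chords, Cm, Fm, Ddim and G are diatonic. But C (C–E–G) is foreign: the diatonic i on degree 1 is Cm, whereas C comes from C major. It is labeled I.

I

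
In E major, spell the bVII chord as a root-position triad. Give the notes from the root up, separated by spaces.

D F# A

Scale degree 7 in E major is D#. bVII uses the lowered form, D, taken from E minor. Stacking thirds in E minor on D gives D–F#–A.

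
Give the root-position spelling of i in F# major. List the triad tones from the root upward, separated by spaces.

F# A C#

i is built on scale degree 1, which is F# in both F# major and its parallel. Building the minor chord from the parallel minor on F#: F#–A–C#.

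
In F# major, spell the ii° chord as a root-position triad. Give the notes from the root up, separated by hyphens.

ii° is built on scale degree 2, which is G# in both F# major and its parallel. Building the diminished chord from the parallel minor on G#: G#–B–D.

G#-B-D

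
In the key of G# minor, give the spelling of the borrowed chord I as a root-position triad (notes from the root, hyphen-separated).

I is built on scale degree 1, which is G# in both G# minor and its parallel. In G# major the chord on G# is G#–B#–D#.

G#-B#-D#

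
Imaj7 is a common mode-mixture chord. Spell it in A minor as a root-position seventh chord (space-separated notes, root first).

A C# E G#

Imaj7 is built on scale degree 1, which is A in both A minor and its parallel. In A major the chord on A is A–C#–E–G#.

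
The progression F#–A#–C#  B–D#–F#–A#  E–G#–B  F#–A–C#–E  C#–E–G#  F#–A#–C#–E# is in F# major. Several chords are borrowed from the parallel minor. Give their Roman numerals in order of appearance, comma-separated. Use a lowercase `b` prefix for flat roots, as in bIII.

In F# major the diatonic chords are F#, G#m, A#m, B, C#, D#m, E#dim. Of the given chords, F#–A#–C# = F#, B–D#–F#–A# = Bmaj7 and F#–A#–C#–E# = F#maj7 are diatonic. E–G#–B is not: scale degree 7 in F# major carries E#dim (vii°). In F# minor the chord on that degree is E, so here it functions as bVII, borrowed from the parallel minor. F#–A–C#–E doesn't fit — on degree 1 F# major would have F# (I). F#m7 is the degree-1 chord of F# minor, so it is the borrowed i7. C#–E–G# is not: scale degree 5 in F# major carries C# (V). In F# minor the chord on that degree is C#m, so here it functions as v, borrowed from the parallel minor.

bVII, i7, v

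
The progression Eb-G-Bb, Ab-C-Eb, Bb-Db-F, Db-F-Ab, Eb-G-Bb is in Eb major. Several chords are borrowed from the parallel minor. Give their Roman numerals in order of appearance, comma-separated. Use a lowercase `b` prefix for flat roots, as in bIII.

v, bVII

The diatonic triads in Eb major are Eb, Fm, Gm, Ab, Bb, Cm, Ddim. Of the given chords, Eb–G–Bb = Eb and Ab–C–Eb = Ab are diatonic. But Bb–Db–F is foreign: the diatonic V on degree 5 is Bb, whereas Bbm comes from Eb minor. It is labeled v. Db–F–Ab is not: scale degree 7 in Eb major carries Ddim (vii°). In Eb minor the chord on that degree is Db, so here it functions as bVII, borrowed from the parallel minor.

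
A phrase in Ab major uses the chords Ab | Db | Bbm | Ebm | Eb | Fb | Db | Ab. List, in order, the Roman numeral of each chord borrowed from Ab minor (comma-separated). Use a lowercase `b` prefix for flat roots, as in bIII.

In Ab major the diatonic chords are Ab, Bbm, Cm, Db, Eb, Fm, Gdim. Ab, Db, Bbm and Eb are all diatonic. Ebm (Eb–Gb–Bb) doesn't fit — on degree 5 Ab major would have Eb (V). Ebm is the degree-5 chord of Ab minor, so it is the borrowed v. But Fb (Fb–Ab–Cb) is foreign: the diatonic vi on degree 6 is Fm, whereas Fb comes from Ab minor. It is labeled bVI.

v, bVI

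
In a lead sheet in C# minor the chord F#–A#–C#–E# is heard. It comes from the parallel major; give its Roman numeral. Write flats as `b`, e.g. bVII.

The root F# is the diatonic 4th degree of C# minor; the borrowing shows in the chord quality. The diatonic chord on degree 4 would be F#m (iv), but F#–A#–C#–E# is the major-seventh chord from C# major. As a borrowed chord it is labeled IVmaj7.

IVmaj7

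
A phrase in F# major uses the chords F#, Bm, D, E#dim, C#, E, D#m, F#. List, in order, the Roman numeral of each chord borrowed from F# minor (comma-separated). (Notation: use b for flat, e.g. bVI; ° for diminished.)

iv, bVI, bVII

F# major has the diatonic set F#, G#m, A#m, B, C#, D#m, E#dim. Of the given chords, F#, E#dim, C# and D#m are diatonic. Bm (B–D–F#) is not: scale degree 4 in F# major carries B (IV). In F# minor the chord on that degree is Bm, so here it functions as iv, borrowed from the parallel minor. D (D–F#–A) doesn't fit — on degree 6 F# major would have D#m (vi). D is the degree-6 chord of F# minor, so it is the borrowed bVI. E (E–G#–B) doesn't fit — on degree 7 F# major would have E#dim (vii°). E is the degree-7 chord of F# minor, so it is the borrowed bVII.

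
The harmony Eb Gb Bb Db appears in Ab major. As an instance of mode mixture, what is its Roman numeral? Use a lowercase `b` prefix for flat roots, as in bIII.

v7

The root Eb is the diatonic 5th degree of Ab major; the borrowing shows in the chord quality. Eb–Gb–Bb–Db is a minor-seventh chord — the form found in Ab minor, not the diatonic V (Eb). Borrowed into Ab major it is written v7.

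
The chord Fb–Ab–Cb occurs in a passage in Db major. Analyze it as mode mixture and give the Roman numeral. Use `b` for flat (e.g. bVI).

In Db major scale degree 3 is F; Fb is its lowered form, from Db minor. Diatonically Db major has Fm (iii) on that degree; Fb–Ab–Cb is instead the major chord native to Db minor, so it takes the label bIII.

bIII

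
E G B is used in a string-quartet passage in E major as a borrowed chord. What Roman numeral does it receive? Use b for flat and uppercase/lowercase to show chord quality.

The root E is the diatonic 1st degree of E major; the borrowing shows in the chord quality. E–G–B is a minor chord — the form found in E minor, not the diatonic I (E). Borrowed into E major it is written i.

i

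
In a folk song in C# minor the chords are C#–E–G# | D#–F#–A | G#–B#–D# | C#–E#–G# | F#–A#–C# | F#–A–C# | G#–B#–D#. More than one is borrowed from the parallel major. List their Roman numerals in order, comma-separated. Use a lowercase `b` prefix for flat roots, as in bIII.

I, IV

The diatonic triads in C# minor (with V from harmonic minor) are C#m, D#dim, E, F#m, G#, A, B. C#–E–G# = C#m, D#–F#–A = D#dim, G#–B#–D# = G# and F#–A–C# = F#m all belong to that set. C#–E#–G# doesn't fit — on degree 1 C# minor would have C#m (i). C# is the degree-1 chord of C# major, so it is the borrowed I. F#–A#–C# is not: scale degree 4 in C# minor carries F#m (iv). In C# major the chord on that degree is F#, so here it functions as IV, borrowed from the parallel major.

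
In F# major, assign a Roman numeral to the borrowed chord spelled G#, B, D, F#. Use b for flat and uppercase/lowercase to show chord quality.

The root G# is the diatonic 2nd degree of F# major; the borrowing shows in the chord quality. The diatonic chord on degree 2 would be G#m (ii), but G#–B–D–F# is the half-diminished-seventh chord from F# minor. As a borrowed chord it is labeled iiø7.

iiø7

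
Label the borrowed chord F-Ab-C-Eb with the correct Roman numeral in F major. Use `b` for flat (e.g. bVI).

The root F is the diatonic 1st degree of F major; the borrowing shows in the chord quality. Diatonically F major has F (I) on that degree; F–Ab–C–Eb is instead the minor-seventh chord native to F minor, so it takes the label i7.

i7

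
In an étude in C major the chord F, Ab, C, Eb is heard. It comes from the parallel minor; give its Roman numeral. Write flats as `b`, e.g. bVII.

F is scale degree 4 in C major. The diatonic chord on degree 4 would be F (IV), but F–Ab–C–Eb is the minor-seventh chord from C minor. As a borrowed chord it is labeled iv7.

iv7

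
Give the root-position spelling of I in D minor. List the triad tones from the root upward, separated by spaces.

D F# A

I is built on scale degree 1, which is D in both D minor and its parallel. In D major the chord on D is D–F#–A.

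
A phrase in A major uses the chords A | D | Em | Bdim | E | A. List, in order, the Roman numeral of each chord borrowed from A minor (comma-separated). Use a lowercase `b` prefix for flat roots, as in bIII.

v, ii°

The diatonic triads in A major are A, Bm, C#m, D, E, F#m, G#dim. A, D and E are all diatonic. But Em (E–G–B) is foreign: the diatonic V on degree 5 is E, whereas Em comes from A minor. It is labeled v. Bdim (B–D–F) doesn't fit — on degree 2 A major would have Bm (ii). Bdim is the degree-2 chord of A minor, so it is the borrowed ii°.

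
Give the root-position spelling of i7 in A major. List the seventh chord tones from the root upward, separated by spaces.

A C E G

i7 is built on scale degree 1, which is A in both A major and its parallel. Stacking thirds in A minor on A gives A–C–E–G.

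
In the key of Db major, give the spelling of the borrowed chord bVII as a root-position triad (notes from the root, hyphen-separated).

bVII is built on the lowered scale degree 7. In Db major degree 7 is C; lowered it becomes Cb. In Db minor the chord on Cb is Cb–Eb–Gb.

Cb-Eb-Gb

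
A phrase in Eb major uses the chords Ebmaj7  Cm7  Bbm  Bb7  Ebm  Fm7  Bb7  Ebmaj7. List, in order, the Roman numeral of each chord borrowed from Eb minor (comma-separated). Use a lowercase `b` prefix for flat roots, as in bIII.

v, i

The diatonic triads in Eb major are Eb, Fm, Gm, Ab, Bb, Cm, Ddim. Of the given chords, Ebmaj7, Cm7, Bb7 and Fm7 are diatonic. Bbm (Bb–Db–F) is not: scale degree 5 in Eb major carries Bb (V). In Eb minor the chord on that degree is Bbm, so here it functions as v, borrowed from the parallel minor. Ebm (Eb–Gb–Bb) is not: scale degree 1 in Eb major carries Eb (I). In Eb minor the chord on that degree is Ebm, so here it functions as i, borrowed from the parallel minor.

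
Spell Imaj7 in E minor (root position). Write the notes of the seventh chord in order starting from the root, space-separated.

E G# B D#

The root, E, is scale degree 1 — the same note in E minor and E major; only the chord quality changes. Stacking thirds in E major on E gives E–G#–B–D#.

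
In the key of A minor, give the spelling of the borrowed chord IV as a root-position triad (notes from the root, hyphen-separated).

D-F#-A

The root, D, is scale degree 4 — the same note in A minor and A major; only the chord quality changes. In A major the chord on D is D–F#–A.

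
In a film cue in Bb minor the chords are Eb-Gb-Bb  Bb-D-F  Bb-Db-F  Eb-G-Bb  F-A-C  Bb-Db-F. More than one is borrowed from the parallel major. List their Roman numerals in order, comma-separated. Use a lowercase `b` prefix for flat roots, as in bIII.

I, IV

In Bb minor (with V from harmonic minor) the diatonic chords are Bbm, Cdim, Db, Ebm, F, Gb, Ab. Of the given chords, Eb–Gb–Bb = Ebm, Bb–Db–F = Bbm and F–A–C = F are diatonic. But Bb–D–F is foreign: the diatonic i on degree 1 is Bbm, whereas Bb comes from Bb major. It is labeled I. Eb–G–Bb doesn't fit — on degree 4 Bb minor would have Ebm (iv). Eb is the degree-4 chord of Bb major, so it is the borrowed IV.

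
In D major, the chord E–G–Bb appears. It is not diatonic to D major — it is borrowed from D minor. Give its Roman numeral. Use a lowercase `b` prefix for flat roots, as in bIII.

E is scale degree 2 in D major. The diatonic chord on degree 2 would be Em (ii), but E–G–Bb is the diminished chord from D minor. As a borrowed chord it is labeled ii°.

ii°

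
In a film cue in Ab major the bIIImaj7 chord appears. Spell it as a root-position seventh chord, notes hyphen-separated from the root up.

The root of bIIImaj7 is the lowered 3rd degree: C becomes Cb. Stacking thirds in Ab minor on Cb gives Cb–Eb–Gb–Bb.

Cb-Eb-Gb-Bb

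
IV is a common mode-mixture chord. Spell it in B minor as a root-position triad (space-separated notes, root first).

E G# B

IV is built on scale degree 4, which is E in both B minor and its parallel. Stacking thirds in B major on E gives E–G#–B.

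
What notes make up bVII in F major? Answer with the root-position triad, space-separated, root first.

Eb G Bb

Scale degree 7 in F major is E. bVII uses the lowered form, Eb, taken from F minor. In F minor the chord on Eb is Eb–G–Bb.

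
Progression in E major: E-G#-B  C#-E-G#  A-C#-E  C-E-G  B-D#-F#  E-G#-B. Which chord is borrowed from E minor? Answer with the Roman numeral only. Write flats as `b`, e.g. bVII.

In E major the diatonic chords are E, F#m, G#m, A, B, C#m, D#dim. E–G#–B = E, C#–E–G# = C#m, A–C#–E = A and B–D#–F# = B all belong to that set. C–E–G is not: scale degree 6 in E major carries C#m (vi). In E minor the chord on that degree is C, so here it functions as bVI, borrowed from the parallel minor.

bVI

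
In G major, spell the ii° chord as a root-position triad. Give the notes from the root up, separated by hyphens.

A-C-Eb

The root, A, is scale degree 2 — the same note in G major and G minor; only the chord quality changes. Building the diminished chord from the parallel minor on A: A–C–Eb.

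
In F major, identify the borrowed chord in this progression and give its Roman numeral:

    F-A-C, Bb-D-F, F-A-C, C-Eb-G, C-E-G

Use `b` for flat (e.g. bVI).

v

The diatonic triads in F major are F, Gm, Am, Bb, C, Dm, Edim. Of the given chords, F–A–C = F, Bb–D–F = Bb and C–E–G = C are diatonic. But C–Eb–G is foreign: the diatonic V on degree 5 is C, whereas Cm comes from F minor. It is labeled v.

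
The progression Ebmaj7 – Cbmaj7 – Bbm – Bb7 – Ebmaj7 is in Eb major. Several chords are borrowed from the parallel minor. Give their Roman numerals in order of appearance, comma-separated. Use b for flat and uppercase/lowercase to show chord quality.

In Eb major the diatonic chords are Eb, Fm, Gm, Ab, Bb, Cm, Ddim. Of the given chords, Ebmaj7 and Bb7 are diatonic. But Cbmaj7 (Cb–Eb–Gb–Bb) is foreign: the diatonic vi on degree 6 is Cm, whereas Cbmaj7 comes from Eb minor. It is labeled bVImaj7. Bbm (Bb–Db–F) doesn't fit — on degree 5 Eb major would have Bb (V). Bbm is the degree-5 chord of Eb minor, so it is the borrowed v.

bVImaj7, v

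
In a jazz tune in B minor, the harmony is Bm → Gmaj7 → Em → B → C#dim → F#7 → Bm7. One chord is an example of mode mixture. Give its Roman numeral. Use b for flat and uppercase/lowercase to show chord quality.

The diatonic triads in B minor (with V from harmonic minor) are Bm, C#dim, D, Em, F#, G, A. Of the given chords, Bm, Gmaj7, Em, C#dim, F#7 and Bm7 are diatonic. But B (B–D#–F#) is foreign: the diatonic i on degree 1 is Bm, whereas B comes from B major. It is labeled I.

I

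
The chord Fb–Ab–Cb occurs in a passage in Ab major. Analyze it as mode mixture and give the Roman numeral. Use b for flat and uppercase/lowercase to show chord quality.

In Ab major scale degree 6 is F; Fb is its lowered form, from Ab minor. Diatonically Ab major has Fm (vi) on that degree; Fb–Ab–Cb is instead the major chord native to Ab minor, so it takes the label bVI.

bVI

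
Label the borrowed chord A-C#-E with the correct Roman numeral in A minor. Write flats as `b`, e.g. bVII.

I

The root A is the diatonic 1st degree of A minor; the borrowing shows in the chord quality. Diatonically A minor has Am (i) on that degree; A–C#–E is instead the major chord native to A major, so it takes the label I.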